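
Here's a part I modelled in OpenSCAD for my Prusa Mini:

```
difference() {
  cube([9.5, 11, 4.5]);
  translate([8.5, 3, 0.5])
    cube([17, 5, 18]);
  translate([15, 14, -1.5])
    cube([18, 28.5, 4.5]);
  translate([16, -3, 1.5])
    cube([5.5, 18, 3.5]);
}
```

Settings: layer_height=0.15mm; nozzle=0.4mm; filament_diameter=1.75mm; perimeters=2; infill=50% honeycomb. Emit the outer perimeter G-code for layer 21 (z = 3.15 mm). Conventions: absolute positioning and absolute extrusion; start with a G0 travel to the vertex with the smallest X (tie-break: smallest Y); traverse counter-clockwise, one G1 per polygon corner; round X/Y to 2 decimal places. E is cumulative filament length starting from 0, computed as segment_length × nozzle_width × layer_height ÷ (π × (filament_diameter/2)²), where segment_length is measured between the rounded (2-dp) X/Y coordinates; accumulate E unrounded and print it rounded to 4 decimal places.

At z = 3.15 mm: the 9.5×11 cube contributes its full rectangle; the cube at (8.5, 3) is present — its section is the full 17×5 rectangle; the cube at (15, 14) is not intersected at this z (z outside [-1.5, 3]); the cube at (16, -3) is present — its section is the full 5.5×18 rectangle; Subtracting the remaining from the first: starting from the 9.5×11 cube, the 17×5 cube at (8.5, 3) partially overlaps it — only the 5.00 mm² overlap (of its 85.00 mm²) is removed, clipping the outline; the 5.5×18 cube at (16, -3) misses the remaining region (no effect) — 1 connected region. The outline is a single polygon with 8 vertices. Extrusion per mm of travel: 0.4 × 0.15 / (π × 0.875²) = 0.024945. Accumulating E over each segment gives final E = 1.0726.

G0 X0.00 Y0.00 Z3.15
G1 X9.50 Y0.00 E0.2370
G1 X9.50 Y3.00 E0.3118
G1 X8.50 Y3.00 E0.3368
G1 X8.50 Y8.00 E0.4615
G1 X9.50 Y8.00 E0.4864
G1 X9.50 Y11.00 E0.5613
G1 X0.00 Y11.00 E0.7982
G1 X0.00 Y0.00 E1.0726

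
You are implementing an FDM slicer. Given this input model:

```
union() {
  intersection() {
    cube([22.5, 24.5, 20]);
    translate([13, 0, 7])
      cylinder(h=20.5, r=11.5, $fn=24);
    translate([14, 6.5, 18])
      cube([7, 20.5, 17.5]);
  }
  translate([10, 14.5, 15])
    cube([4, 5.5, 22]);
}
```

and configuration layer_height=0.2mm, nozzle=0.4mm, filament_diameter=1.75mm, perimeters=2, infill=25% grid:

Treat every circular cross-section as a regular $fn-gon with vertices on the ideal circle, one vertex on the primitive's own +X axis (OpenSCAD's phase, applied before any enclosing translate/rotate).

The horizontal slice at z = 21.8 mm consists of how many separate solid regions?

1

At z = 21.8 mm: the cube is not intersected at this z (z outside [0, 20]); the r=11.5 cylinder at (13, 0) contributes a regular 24-gon of circumradius 11.5; the cube at (14, 6.5) is present — its section is the full 7×20.5 rectangle; After intersecting: at least one operand is absent at this height, so nothing remains; the cube at (10, 14.5) (footprint 4×5.5) is included at this height; Combining (union): only the 4×5.5 cube at (10, 14.5) is present, so the union is just that shape — 1 connected region. The result has 1 disconnected region.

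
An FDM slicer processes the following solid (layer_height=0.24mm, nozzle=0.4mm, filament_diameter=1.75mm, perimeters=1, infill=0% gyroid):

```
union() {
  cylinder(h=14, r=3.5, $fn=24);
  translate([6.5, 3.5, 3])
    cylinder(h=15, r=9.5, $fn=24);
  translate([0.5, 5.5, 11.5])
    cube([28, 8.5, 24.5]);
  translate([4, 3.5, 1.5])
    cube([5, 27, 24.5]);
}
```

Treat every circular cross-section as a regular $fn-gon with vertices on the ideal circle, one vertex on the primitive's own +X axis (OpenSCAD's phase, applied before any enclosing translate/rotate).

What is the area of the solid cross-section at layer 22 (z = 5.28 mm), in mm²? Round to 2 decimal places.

At z = 5.28 mm: the cylinder: section is a regular 24-gon, circumradius r=3.5 (area = (24/2)·3.500²·sin(360°/24) = 38.05 mm²); the r=9.5 cylinder at (6.5, 3.5) gives a regular 24-gon of circumradius 9.5 (constant along its height) (area = (24/2)·9.500²·sin(360°/24) = 280.30 mm²); the cube at (0.5, 5.5) is not intersected at this z (z outside [11.5, 36]); the 5×27 cube at (4, 3.5) contributes its full rectangle (area 135.00 mm²); Taking the union: the regions partially overlap — summed areas 453.35 mm² minus the doubly-counted overlap 78.25 mm² gives 375.10 mm² — area = 375.10 mm². Overall, the cross-section is a single solid region. Net area = 375.10 mm².

375.10 mm²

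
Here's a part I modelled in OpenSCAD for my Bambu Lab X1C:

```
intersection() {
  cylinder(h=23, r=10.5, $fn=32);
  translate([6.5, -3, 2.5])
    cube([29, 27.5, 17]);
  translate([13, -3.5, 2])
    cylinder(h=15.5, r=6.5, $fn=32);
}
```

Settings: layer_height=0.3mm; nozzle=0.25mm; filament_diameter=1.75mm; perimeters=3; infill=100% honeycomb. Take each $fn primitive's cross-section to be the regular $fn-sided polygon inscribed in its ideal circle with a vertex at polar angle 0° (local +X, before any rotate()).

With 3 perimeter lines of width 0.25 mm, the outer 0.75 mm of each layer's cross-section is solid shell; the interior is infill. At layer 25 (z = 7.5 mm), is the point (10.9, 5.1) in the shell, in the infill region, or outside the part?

At z = 7.5 mm: the r=10.5 cylinder gives a regular 32-gon of circumradius 10.5 (constant along its height); the 29×27.5 cube at (6.5, -3) contributes its full rectangle; the cylinder at (13, -3.5): section is a regular 32-gon, circumradius r=6.5; After intersecting: the 29×27.5 cube at (6.5, -3) partially overlaps the r=10.5 cylinder; clipping to the common part keeps 34.13 mm²; the r=6.5 cylinder at (13, -3.5) partially overlaps the running intersection; clipping to the common part keeps 14.36 mm² — 1 connected region. Overall, the cross-section is a single solid region. The nearest boundary edge runs (9.39, 1.90)→(10.21, 2.34); distance from the point to it = 2.84 mm. The point is not inside any of the regions above, so it lies outside the cross-section (2.84 mm from the nearest boundary).

outside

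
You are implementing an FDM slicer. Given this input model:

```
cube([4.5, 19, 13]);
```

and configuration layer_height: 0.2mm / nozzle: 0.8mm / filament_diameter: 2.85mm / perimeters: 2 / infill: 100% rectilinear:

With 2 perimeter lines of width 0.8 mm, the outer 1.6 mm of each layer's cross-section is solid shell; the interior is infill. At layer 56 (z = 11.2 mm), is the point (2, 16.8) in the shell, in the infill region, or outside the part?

At z = 11.2 mm: the cube (footprint 4.5×19) is included at this height. Overall, the cross-section is a single solid region. The nearest boundary edge runs (0.00, 19.00)→(0.00, 0.00); distance from the point to it = 2.00 mm. The point is inside the cross-section and 2.00 mm from the nearest boundary — more than the 1.6 mm shell width (2 × 0.8), so it's in the infill interior.

infill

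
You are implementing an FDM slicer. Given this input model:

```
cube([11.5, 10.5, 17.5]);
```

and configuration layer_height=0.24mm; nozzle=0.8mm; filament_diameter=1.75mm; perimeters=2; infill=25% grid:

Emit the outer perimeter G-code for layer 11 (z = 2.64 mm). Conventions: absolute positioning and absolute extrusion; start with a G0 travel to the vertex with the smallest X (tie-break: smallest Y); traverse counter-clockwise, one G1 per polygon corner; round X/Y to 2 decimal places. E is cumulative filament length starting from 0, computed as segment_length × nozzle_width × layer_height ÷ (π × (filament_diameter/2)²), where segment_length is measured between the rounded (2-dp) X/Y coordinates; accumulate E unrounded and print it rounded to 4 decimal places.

At z = 2.64 mm: the 11.5×10.5 cube contributes its full rectangle. The outline is a single polygon with 4 vertices. Extrusion per mm of travel: 0.8 × 0.24 / (π × 0.875²) = 0.079824. Accumulating E over each segment gives final E = 3.5123.

G0 X0.00 Y0.00 Z2.64
G1 X11.50 Y0.00 E0.9180
G1 X11.50 Y10.50 E1.7561
G1 X0.00 Y10.50 E2.6741
G1 X0.00 Y0.00 E3.5123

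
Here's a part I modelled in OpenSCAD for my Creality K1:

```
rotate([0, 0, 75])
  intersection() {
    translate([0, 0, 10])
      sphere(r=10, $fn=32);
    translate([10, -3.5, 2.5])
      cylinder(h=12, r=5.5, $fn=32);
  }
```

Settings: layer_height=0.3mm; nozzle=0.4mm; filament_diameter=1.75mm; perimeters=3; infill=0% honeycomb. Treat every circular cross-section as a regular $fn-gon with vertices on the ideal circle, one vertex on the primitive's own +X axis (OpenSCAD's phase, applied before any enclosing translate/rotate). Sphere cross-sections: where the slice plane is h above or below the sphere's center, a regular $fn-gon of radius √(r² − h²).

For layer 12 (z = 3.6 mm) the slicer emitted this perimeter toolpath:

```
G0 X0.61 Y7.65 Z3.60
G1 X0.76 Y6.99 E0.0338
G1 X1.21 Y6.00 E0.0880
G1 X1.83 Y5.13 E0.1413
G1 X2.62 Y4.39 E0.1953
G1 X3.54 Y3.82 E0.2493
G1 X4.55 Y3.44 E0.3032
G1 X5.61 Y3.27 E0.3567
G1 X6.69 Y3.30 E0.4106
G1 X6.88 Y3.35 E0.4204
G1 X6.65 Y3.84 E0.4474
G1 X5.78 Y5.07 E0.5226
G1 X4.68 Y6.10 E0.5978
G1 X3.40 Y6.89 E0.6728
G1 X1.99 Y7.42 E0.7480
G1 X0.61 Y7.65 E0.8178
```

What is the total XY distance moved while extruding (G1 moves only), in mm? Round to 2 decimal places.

Sum the Euclidean lengths of each G1 segment: total = 16.39 mm.

16.39 mm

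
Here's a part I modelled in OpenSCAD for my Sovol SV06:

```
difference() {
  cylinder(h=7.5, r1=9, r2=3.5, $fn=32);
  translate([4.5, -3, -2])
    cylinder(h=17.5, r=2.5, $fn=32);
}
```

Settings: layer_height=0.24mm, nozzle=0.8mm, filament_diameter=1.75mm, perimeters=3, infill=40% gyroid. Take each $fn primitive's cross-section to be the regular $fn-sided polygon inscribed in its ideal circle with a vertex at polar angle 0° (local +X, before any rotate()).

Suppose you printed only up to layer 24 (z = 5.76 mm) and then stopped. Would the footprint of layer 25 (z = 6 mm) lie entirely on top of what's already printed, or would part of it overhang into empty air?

Compare the two slices. At z = 5.76: the cone contributes a regular 32-gon of circumradius 4.776 (interpolated between r1=9 and r2=3.5 at t=0.768) (area = (32/2)·4.776²·sin(360°/32) = 71.20 mm²); the r=2.5 cylinder at (4.5, -3) contributes a regular 32-gon of circumradius 2.5 (area = (32/2)·2.500²·sin(360°/32) = 19.51 mm²); Subtracting the remaining from the first: starting from the cone (71.20 mm²), the r=2.5 cylinder at (4.5, -3) partially overlaps it — only the 5.67 mm² overlap (of its 19.51 mm²) is removed, clipping the outline — area = 65.53 mm². At z = 6: the cone (r1=9→r2=3.5) has section circumradius 4.600 here — a regular 32-gon (area = (32/2)·4.600²·sin(360°/32) = 66.05 mm²); the cylinder at (4.5, -3): section is a regular 32-gon, circumradius r=2.5 (area = (32/2)·2.500²·sin(360°/32) = 19.51 mm²); Subtracting the remaining from the first: starting from the cone (66.05 mm²), the r=2.5 cylinder at (4.5, -3) partially overlaps it — only the 4.89 mm² overlap (of its 19.51 mm²) is removed, clipping the outline — area = 61.16 mm². Checking containment: the cross-section at z = 6 is a subset of the cross-section at z = 5.76.

entirely on top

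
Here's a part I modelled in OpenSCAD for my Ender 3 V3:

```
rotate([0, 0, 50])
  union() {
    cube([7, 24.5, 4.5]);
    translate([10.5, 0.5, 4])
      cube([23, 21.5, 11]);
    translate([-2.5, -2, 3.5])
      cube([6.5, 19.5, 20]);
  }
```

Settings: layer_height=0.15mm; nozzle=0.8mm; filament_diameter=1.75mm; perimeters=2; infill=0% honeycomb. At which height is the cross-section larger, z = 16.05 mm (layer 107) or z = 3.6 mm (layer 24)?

layer 24 (z = 3.6 mm)

Layer 107 (z = 16.05): the cube is not intersected at this z (z outside [0, 4.5]); the cube at (10.5, 0.5) is absent (z outside [4, 15]); the cube at (-2.5, -2) (footprint 6.5×19.5) is included at this height (area 126.75 mm²); Combining (union): only the 6.5×19.5 cube at (-2.5, -2) is present, so the union is just that shape — area = 126.75 mm²; (whole slice rotated 50° about Z — lengths, areas and connectivity unchanged). So its area = 126.75 mm². Layer 24 (z = 3.6): the cube is present — its section is the full 7×24.5 rectangle (area 171.50 mm²); the cube at (10.5, 0.5) is absent (z outside [4, 15]); the cube at (-2.5, -2) (footprint 6.5×19.5) is included at this height (area 126.75 mm²); Taking the union: the regions partially overlap — summed areas 298.25 mm² minus the doubly-counted overlap 70.00 mm² gives 228.25 mm² — area = 228.25 mm²; (whole slice rotated 50° about Z — lengths, areas and connectivity unchanged). So its area = 228.25 mm². Layer 24 is larger (228.25 vs 126.75 mm²).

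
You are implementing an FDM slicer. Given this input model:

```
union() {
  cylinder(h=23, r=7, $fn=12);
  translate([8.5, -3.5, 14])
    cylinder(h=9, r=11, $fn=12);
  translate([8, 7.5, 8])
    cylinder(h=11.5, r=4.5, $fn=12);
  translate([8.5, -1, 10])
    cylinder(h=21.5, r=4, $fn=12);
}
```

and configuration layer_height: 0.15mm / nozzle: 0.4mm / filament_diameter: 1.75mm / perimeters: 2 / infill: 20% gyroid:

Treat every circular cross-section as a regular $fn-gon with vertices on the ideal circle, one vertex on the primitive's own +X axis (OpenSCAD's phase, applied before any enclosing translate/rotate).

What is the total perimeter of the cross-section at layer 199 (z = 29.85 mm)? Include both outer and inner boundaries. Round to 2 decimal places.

At z = 29.85 mm: the cylinder is not intersected at this z (z outside [0, 23]); the cylinder at (8.5, -3.5) is absent (z outside [14, 23]); the cylinder at (8, 7.5) is absent (z outside [8, 19.5]); the r=4 cylinder at (8.5, -1) contributes a regular 12-gon of circumradius 4 (perimeter = 2·12·4.000·sin(180°/12) = 24.85 mm); Taking the union: only the r=4 cylinder at (8.5, -1) is present, so the union is just that shape — boundary = 24.85 mm. Overall, the cross-section is a single solid region. Total boundary length (outer) = 24.85 mm.

24.85 mm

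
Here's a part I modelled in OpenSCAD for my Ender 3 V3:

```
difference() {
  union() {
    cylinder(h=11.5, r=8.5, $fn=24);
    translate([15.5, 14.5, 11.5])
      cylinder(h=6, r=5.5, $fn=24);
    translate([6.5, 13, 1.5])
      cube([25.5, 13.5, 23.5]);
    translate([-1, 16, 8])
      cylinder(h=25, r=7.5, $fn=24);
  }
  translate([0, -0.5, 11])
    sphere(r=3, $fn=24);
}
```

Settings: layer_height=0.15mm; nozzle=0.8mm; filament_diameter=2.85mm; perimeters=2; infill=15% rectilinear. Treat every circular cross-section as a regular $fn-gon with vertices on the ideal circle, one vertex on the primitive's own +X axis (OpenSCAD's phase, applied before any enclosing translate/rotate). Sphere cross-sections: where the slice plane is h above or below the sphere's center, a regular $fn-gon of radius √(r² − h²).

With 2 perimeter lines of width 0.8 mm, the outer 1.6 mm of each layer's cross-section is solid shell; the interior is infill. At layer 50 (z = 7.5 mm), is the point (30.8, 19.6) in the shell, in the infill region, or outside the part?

shell

At z = 7.5 mm: the r=8.5 cylinder contributes a regular 24-gon of circumradius 8.5; the cylinder at (15.5, 14.5) does not reach this height (z outside [11.5, 17.5]); the 25.5×13.5 cube at (6.5, 13) contributes its full rectangle; the cylinder at (-1, 16) is not intersected at this z (z outside [8, 33]); Merging all regions: the 2 present regions are separate (no shared area or edge), so areas and boundary lengths simply add and each stays a separate island — 2 connected regions; the sphere at (0, -0.5) is absent (|z−center|=3.500 > r=3); Subtracting the remaining from the first: none of the subtracted shapes is present at this height, so the result so far is unchanged — 2 connected regions. Overall, the cross-section has 2 separate islands. The nearest boundary edge runs (32.00, 26.50)→(32.00, 13.00); distance from the point to it = 1.20 mm. (Shell/infill is judged within the island containing the point — the largest one.) The point is inside the cross-section, 1.20 mm from the nearest boundary — within the 1.6 mm shell band (2 × 0.8).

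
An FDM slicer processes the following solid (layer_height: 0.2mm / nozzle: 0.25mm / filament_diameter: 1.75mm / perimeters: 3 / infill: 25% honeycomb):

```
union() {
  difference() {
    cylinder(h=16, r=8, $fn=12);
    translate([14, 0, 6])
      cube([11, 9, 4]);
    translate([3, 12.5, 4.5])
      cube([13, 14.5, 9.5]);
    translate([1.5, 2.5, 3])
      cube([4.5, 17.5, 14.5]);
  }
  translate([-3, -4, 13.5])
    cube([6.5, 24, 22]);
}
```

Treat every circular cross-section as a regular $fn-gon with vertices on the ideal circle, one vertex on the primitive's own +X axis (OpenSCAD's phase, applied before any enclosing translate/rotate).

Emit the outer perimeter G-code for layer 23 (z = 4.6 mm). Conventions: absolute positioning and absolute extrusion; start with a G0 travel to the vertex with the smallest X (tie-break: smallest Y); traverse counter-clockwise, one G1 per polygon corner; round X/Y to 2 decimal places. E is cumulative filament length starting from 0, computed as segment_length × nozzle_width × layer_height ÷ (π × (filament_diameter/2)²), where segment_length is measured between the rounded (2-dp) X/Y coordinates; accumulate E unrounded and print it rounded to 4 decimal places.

G0 X-8.00 Y0.00 Z4.60
G1 X-6.93 Y-4.00 E0.0861
G1 X-4.00 Y-6.93 E0.1722
G1 X0.00 Y-8.00 E0.2583
G1 X4.00 Y-6.93 E0.3444
G1 X6.93 Y-4.00 E0.4305
G1 X8.00 Y0.00 E0.5166
G1 X6.93 Y4.00 E0.6026
G1 X6.00 Y4.93 E0.6300
G1 X6.00 Y2.50 E0.6805
G1 X1.50 Y2.50 E0.7740
G1 X1.50 Y7.60 E0.8801
G1 X0.00 Y8.00 E0.9123
G1 X-4.00 Y6.93 E0.9984
G1 X-6.93 Y4.00 E1.0845
G1 X-8.00 Y0.00 E1.1706

At z = 4.6 mm: the r=8 cylinder contributes a regular 12-gon of circumradius 8; the cube at (14, 0) is absent (z outside [6, 10]); the 13×14.5 cube at (3, 12.5) contributes its full rectangle; the cube at (1.5, 2.5) is present — its section is the full 4.5×17.5 rectangle; After the difference (first − rest): starting from the r=8 cylinder, the 13×14.5 cube at (3, 12.5) misses the remaining region (no effect); the 4.5×17.5 cube at (1.5, 2.5) partially overlaps it — only the 18.76 mm² overlap (of its 78.75 mm²) is removed, clipping the outline — 1 connected region; the cube at (-3, -4) is not intersected at this z (z outside [13.5, 35.5]); Merging all regions: only the result so far is present, so the union is just that shape — 1 connected region. The outline is a single polygon with 15 vertices. Extrusion per mm of travel: 0.25 × 0.2 / (π × 0.875²) = 0.020788. Accumulating E over each segment gives final E = 1.1706.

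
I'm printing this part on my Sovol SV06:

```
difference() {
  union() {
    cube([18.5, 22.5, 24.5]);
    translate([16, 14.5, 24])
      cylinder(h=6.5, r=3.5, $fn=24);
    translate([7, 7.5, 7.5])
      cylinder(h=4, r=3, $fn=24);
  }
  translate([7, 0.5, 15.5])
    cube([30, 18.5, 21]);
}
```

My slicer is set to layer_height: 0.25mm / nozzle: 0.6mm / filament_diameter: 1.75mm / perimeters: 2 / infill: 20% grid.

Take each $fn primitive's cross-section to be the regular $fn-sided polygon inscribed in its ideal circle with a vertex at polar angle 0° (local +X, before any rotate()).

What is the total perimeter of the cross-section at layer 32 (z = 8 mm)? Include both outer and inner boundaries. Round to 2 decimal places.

82.00 mm

At z = 8 mm: the cube (footprint 18.5×22.5) is included at this height (perimeter 82.00 mm); the cylinder at (16, 14.5) is not intersected at this z (z outside [24, 30.5]); the r=3 cylinder at (7, 7.5) gives a regular 24-gon of circumradius 3 (constant along its height) (perimeter = 2·24·3.000·sin(180°/24) = 18.80 mm); Taking the union: the r=3 cylinder at (7, 7.5) lies entirely inside the 18.5×22.5 cube, so the union is just the 18.5×22.5 cube — boundary = 82.00 mm; the cube at (7, 0.5) does not reach this height (z outside [15.5, 36.5]); Taking the first minus the rest: none of the subtracted shapes is present at this height, so that combined region is unchanged — boundary = 82.00 mm. Overall, the cross-section is a single solid region. Total boundary length (outer) = 82.00 mm.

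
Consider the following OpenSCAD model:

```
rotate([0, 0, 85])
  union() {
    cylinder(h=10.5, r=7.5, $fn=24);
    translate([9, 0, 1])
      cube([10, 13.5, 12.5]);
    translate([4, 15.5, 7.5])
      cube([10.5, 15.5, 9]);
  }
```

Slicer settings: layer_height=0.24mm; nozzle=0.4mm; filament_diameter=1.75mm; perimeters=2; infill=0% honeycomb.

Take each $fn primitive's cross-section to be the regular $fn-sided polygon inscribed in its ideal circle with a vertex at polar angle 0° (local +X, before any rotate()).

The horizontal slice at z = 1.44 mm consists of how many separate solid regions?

2

At z = 1.44 mm: the r=7.5 cylinder gives a regular 24-gon of circumradius 7.5 (constant along its height); the 10×13.5 cube at (9, 0) contributes its full rectangle; the cube at (4, 15.5) is absent (z outside [7.5, 16.5]); Merging all regions: the 2 present regions are separate (no shared area or edge), so areas and boundary lengths simply add and each stays a separate island — 2 connected regions; (whole slice rotated 85° about Z — lengths, areas and connectivity unchanged). The result has 2 disconnected regions.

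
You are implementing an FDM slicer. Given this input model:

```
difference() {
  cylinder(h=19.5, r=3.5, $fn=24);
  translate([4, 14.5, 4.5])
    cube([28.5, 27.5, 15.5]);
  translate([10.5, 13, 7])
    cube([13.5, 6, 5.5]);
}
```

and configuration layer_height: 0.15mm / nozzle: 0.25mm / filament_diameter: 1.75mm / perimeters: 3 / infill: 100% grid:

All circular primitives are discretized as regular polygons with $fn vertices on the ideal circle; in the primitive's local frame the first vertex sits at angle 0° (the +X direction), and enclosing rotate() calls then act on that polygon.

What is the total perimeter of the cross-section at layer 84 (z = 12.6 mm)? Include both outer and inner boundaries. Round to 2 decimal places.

21.93 mm

At z = 12.6 mm: the r=3.5 cylinder gives a regular 24-gon of circumradius 3.5 (constant along its height) (perimeter = 2·24·3.500·sin(180°/24) = 21.93 mm); the cube at (4, 14.5) is present — its section is the full 28.5×27.5 rectangle (perimeter 112.00 mm); the cube at (10.5, 13) is not intersected at this z (z outside [7, 12.5]); Taking the first minus the rest: starting from the r=3.5 cylinder, the 28.5×27.5 cube at (4, 14.5) misses the remaining region (no effect) — boundary = 21.93 mm. Overall, the cross-section is a single solid region. Total boundary length (outer) = 21.93 mm.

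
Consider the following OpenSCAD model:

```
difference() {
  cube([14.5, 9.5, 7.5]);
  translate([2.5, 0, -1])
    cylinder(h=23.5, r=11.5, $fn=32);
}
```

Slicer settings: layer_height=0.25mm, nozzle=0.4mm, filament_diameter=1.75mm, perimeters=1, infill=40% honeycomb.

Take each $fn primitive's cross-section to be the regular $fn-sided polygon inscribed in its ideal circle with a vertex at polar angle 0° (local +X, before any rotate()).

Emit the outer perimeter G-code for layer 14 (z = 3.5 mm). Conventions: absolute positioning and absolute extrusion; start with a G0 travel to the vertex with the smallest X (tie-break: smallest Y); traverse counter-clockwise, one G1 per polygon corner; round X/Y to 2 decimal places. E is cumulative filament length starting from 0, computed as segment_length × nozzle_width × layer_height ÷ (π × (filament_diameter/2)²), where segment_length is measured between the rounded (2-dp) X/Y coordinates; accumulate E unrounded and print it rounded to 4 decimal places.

G0 X8.96 Y9.50 Z3.50
G1 X10.63 Y8.13 E0.0898
G1 X12.06 Y6.39 E0.1834
G1 X13.12 Y4.40 E0.2772
G1 X13.78 Y2.24 E0.3711
G1 X14.00 Y0.00 E0.4647
G1 X14.50 Y0.00 E0.4854
G1 X14.50 Y9.50 E0.8804
G1 X8.96 Y9.50 E1.1107

At z = 3.5 mm: the cube is present — its section is the full 14.5×9.5 rectangle; the r=11.5 cylinder at (2.5, 0) gives a regular 32-gon of circumradius 11.5 (constant along its height); Subtracting the remaining from the first: starting from the 14.5×9.5 cube, the r=11.5 cylinder at (2.5, 0) partially overlaps it — only the 118.40 mm² overlap (of its 412.81 mm²) is removed, clipping the outline — 1 connected region. The outline is a single polygon with 8 vertices. Extrusion per mm of travel: 0.4 × 0.25 / (π × 0.875²) = 0.041575. Accumulating E over each segment gives final E = 1.1107.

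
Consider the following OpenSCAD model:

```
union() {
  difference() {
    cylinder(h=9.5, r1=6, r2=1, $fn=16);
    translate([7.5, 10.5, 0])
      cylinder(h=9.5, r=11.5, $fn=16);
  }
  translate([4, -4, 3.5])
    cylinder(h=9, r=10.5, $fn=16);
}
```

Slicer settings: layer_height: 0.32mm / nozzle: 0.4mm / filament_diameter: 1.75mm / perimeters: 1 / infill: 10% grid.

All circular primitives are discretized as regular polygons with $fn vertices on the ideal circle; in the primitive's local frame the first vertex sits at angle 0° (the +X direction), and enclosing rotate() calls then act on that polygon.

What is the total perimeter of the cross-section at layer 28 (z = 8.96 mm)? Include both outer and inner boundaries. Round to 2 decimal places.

65.55 mm

At z = 8.96 mm: the cone (r1=6→r2=1) has section circumradius 1.284 here — a regular 16-gon (perimeter = 2·16·1.284·sin(180°/16) = 8.02 mm); the r=11.5 cylinder at (7.5, 10.5) contributes a regular 16-gon of circumradius 11.5 (perimeter = 2·16·11.500·sin(180°/16) = 71.79 mm); After the difference (first − rest): starting from the cone, the r=11.5 cylinder at (7.5, 10.5) misses the remaining region (no effect) — boundary = 8.02 mm; the r=10.5 cylinder at (4, -4) contributes a regular 16-gon of circumradius 10.5 (perimeter = 2·16·10.500·sin(180°/16) = 65.55 mm); Taking the union: that combined region lies entirely inside the r=10.5 cylinder at (4, -4), so the union is just the r=10.5 cylinder at (4, -4) — boundary = 65.55 mm. Overall, the cross-section is a single solid region. Total boundary length (outer) = 65.55 mm.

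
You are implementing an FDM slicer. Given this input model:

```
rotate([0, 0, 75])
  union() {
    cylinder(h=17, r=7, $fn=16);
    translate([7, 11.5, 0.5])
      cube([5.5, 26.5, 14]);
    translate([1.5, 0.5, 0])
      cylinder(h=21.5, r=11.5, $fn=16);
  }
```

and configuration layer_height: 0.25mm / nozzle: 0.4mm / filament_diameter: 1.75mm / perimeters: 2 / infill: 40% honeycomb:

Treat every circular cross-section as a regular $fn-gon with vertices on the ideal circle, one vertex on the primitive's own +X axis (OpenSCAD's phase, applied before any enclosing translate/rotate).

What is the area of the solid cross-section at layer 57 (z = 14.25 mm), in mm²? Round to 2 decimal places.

At z = 14.25 mm: the cylinder: section is a regular 16-gon, circumradius r=7 (area = (16/2)·7.000²·sin(360°/16) = 150.01 mm²); the cube at (7, 11.5) is present — its section is the full 5.5×26.5 rectangle (area 145.75 mm²); the r=11.5 cylinder at (1.5, 0.5) gives a regular 16-gon of circumradius 11.5 (constant along its height) (area = (16/2)·11.500²·sin(360°/16) = 404.88 mm²); Taking the union: the regions partially overlap — summed areas 700.64 mm² minus the doubly-counted overlap 150.01 mm² gives 550.63 mm² — area = 550.63 mm²; (rotated 75° about Z; rotation is an isometry so areas/perimeters/island counts are preserved). Overall, the cross-section has 2 separate islands. Net area = 550.63 mm².

550.63 mm²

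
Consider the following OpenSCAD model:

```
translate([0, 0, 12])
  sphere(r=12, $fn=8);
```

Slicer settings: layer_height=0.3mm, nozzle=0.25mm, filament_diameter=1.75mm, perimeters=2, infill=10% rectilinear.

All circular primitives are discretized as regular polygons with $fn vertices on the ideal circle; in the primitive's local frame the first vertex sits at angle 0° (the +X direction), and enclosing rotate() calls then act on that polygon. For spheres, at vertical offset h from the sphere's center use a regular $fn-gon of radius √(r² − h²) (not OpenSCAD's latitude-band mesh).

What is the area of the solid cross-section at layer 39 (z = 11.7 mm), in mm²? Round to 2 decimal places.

407.04 mm²

At z = 11.7 mm: the r=12 sphere contributes a regular 8-gon of circumradius √(12²−0.3²) = 11.996 (area = (8/2)·11.996²·sin(360°/8) = 407.04 mm²). Overall, the cross-section is a single solid region. Net area = 407.04 mm².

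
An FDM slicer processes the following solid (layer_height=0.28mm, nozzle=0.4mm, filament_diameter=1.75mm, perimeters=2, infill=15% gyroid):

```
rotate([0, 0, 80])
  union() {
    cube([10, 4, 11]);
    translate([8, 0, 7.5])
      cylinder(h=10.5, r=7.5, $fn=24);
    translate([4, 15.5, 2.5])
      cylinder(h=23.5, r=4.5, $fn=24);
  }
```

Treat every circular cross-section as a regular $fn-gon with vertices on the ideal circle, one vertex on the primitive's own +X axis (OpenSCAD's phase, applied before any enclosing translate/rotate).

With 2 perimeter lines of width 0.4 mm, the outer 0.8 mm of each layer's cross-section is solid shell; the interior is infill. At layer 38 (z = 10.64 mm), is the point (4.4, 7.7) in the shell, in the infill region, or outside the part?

At z = 10.64 mm: the cube (footprint 10×4) is included at this height; the cylinder at (8, 0): section is a regular 24-gon, circumradius r=7.5; the cylinder at (4, 15.5): section is a regular 24-gon, circumradius r=4.5; Taking the union: the regions partially overlap (shared area 36.34 mm²), so overlapping operands fuse into one piece — 2 connected regions; (rotated 80° about Z; rotation is an isometry so areas/perimeters/island counts are preserved). Overall, the cross-section has 2 separate islands. Undo the 80° rotation: the query point maps to (8.347, -2.996) in the un-rotated model frame. The nearest boundary edge runs (9.94, -7.24)→(8.00, -7.50); distance from the point to it = 4.42 mm. (Shell/infill is judged within the island containing the point — the largest one.) The point is inside the cross-section and 4.42 mm from the nearest boundary — more than the 0.8 mm shell width (2 × 0.4), so it's in the infill interior.

infill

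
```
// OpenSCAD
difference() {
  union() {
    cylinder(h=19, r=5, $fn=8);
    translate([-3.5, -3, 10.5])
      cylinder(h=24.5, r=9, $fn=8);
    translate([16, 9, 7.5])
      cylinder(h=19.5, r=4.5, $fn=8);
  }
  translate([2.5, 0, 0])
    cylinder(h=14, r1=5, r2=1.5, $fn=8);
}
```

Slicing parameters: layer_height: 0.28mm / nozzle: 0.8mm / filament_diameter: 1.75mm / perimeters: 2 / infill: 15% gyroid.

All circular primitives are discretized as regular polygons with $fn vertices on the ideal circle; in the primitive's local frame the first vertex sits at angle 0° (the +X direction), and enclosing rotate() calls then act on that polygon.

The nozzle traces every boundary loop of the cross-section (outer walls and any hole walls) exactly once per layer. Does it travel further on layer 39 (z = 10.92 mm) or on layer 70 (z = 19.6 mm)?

Layer 39 (z = 10.92): the cylinder: section is a regular 8-gon, circumradius r=5 (perimeter = 2·8·5.000·sin(180°/8) = 30.61 mm); the cylinder at (-3.5, -3): section is a regular 8-gon, circumradius r=9 (perimeter = 2·8·9.000·sin(180°/8) = 55.11 mm); the cylinder at (16, 9): section is a regular 8-gon, circumradius r=4.5 (perimeter = 2·8·4.500·sin(180°/8) = 27.55 mm); Taking the union: the regions partially overlap (shared area 66.25 mm²), so the edge portions inside another operand are dropped and the merged outline is re-measured after clipping — boundary = 83.57 mm; the cone at (2.5, 0) contributes a regular 8-gon of circumradius 2.270 (interpolated between r1=5 and r2=1.5 at t=0.780) (perimeter = 2·8·2.270·sin(180°/8) = 13.90 mm); Subtracting the remaining from the first: starting from the result so far, the cone at (2.5, 0) lies wholly inside it (removes its full 14.57 mm² and its 13.90 mm outline becomes a hole wall) — boundary (outer + 1 inner loop) = 97.47 mm. So its perimeter = 97.47 mm. Layer 70 (z = 19.6): the cylinder is absent (z outside [0, 19]); the r=9 cylinder at (-3.5, -3) contributes a regular 8-gon of circumradius 9 (perimeter = 2·8·9.000·sin(180°/8) = 55.11 mm); the r=4.5 cylinder at (16, 9) contributes a regular 8-gon of circumradius 4.5 (perimeter = 2·8·4.500·sin(180°/8) = 27.55 mm); Combining (union): the 2 present regions are separate (no shared area or edge), so areas and boundary lengths simply add and each stays a separate island — boundary = 82.66 mm; the cone at (2.5, 0) does not reach this height (z outside [0, 14]); Subtracting the remaining from the first: none of the subtracted shapes is present at this height, so the result so far is unchanged — boundary = 82.66 mm. So its perimeter = 82.66 mm. Layer 39 is larger (97.47 vs 82.66 mm).

layer 39 (z = 10.92 mm)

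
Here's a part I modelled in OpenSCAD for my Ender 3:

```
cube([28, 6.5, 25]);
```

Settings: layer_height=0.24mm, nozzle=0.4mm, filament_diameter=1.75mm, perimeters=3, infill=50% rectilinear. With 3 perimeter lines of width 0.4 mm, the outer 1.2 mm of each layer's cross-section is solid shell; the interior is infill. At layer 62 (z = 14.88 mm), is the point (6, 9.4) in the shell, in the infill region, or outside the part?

At z = 14.88 mm: the cube is present — its section is the full 28×6.5 rectangle. Overall, the cross-section is a single solid region. The nearest boundary edge runs (28.00, 6.50)→(0.00, 6.50); distance from the point to it = 2.90 mm. The point is not inside any of the regions above, so it lies outside the cross-section (2.90 mm from the nearest boundary).

outside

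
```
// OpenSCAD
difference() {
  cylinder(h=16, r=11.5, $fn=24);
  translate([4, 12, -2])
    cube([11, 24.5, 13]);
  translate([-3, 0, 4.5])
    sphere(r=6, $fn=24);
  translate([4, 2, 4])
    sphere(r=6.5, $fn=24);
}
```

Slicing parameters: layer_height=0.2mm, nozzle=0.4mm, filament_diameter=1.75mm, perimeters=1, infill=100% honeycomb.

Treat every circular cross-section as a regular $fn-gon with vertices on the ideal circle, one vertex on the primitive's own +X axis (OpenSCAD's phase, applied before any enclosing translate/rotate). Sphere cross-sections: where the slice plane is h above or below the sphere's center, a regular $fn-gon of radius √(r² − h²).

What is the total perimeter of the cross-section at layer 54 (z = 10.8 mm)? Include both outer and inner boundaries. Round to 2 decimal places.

At z = 10.8 mm: the cylinder: section is a regular 24-gon, circumradius r=11.5 (perimeter = 2·24·11.500·sin(180°/24) = 72.05 mm); the cube at (4, 12) is present — its section is the full 11×24.5 rectangle (perimeter 71.00 mm); the sphere at (-3, 0) is absent (|z−center|=6.300 > r=6); the sphere at (4, 2) does not reach this height (|z−center|=6.800 > r=6.5); Taking the first minus the rest: starting from the r=11.5 cylinder, the 11×24.5 cube at (4, 12) misses the remaining region (no effect) — boundary = 72.05 mm. Overall, the cross-section is a single solid region. Total boundary length (outer) = 72.05 mm.

72.05 mm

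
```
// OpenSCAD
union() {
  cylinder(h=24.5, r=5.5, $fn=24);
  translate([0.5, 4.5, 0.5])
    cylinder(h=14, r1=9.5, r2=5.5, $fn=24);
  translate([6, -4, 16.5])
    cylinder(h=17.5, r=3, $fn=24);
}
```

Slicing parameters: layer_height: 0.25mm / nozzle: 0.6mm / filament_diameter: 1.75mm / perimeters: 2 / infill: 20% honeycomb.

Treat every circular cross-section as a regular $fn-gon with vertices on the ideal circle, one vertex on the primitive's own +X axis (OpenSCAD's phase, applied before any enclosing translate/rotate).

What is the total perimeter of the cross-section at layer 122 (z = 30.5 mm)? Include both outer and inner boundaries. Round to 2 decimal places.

18.80 mm

At z = 30.5 mm: the cylinder is not intersected at this z (z outside [0, 24.5]); the cone at (0.5, 4.5) is absent (z outside [0.5, 14.5]); the r=3 cylinder at (6, -4) gives a regular 24-gon of circumradius 3 (constant along its height) (perimeter = 2·24·3.000·sin(180°/24) = 18.80 mm); Merging all regions: only the r=3 cylinder at (6, -4) is present, so the union is just that shape — boundary = 18.80 mm. Overall, the cross-section is a single solid region. Total boundary length (outer) = 18.80 mm.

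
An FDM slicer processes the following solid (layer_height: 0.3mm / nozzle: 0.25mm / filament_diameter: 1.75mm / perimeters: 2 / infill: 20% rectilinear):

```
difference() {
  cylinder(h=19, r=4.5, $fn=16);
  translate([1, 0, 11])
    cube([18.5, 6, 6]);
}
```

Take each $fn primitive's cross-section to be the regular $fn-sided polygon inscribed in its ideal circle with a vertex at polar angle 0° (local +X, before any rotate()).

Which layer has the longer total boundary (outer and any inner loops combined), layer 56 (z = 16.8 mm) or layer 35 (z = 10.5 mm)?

layer 56 (z = 16.8 mm)

Layer 56 (z = 16.8): the cylinder: section is a regular 16-gon, circumradius r=4.5 (perimeter = 2·16·4.500·sin(180°/16) = 28.09 mm); the cube at (1, 0) (footprint 18.5×6) is included at this height (perimeter 49.00 mm); After the difference (first − rest): starting from the r=4.5 cylinder, the 18.5×6 cube at (1, 0) partially overlaps it — only the 11.10 mm² overlap (of its 111.00 mm²) is removed, clipping the outline — boundary = 29.89 mm. So its perimeter = 29.89 mm. Layer 35 (z = 10.5): the r=4.5 cylinder contributes a regular 16-gon of circumradius 4.5 (perimeter = 2·16·4.500·sin(180°/16) = 28.09 mm); the cube at (1, 0) is not intersected at this z (z outside [11, 17]); After the difference (first − rest): none of the subtracted shapes is present at this height, so the r=4.5 cylinder is unchanged — boundary = 28.09 mm. So its perimeter = 28.09 mm. Layer 56 is larger (29.89 vs 28.09 mm).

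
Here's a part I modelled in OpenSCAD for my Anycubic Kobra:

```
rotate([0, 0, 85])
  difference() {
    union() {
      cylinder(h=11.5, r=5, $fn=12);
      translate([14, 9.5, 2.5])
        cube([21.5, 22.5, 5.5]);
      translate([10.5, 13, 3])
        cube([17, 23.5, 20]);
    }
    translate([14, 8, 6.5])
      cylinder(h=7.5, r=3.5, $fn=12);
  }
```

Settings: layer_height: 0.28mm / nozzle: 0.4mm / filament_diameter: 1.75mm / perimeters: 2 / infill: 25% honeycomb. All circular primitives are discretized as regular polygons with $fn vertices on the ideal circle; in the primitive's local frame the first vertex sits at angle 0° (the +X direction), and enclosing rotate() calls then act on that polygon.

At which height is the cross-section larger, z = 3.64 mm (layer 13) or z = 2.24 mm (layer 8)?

layer 13 (z = 3.64 mm)

Layer 13 (z = 3.64): the cylinder: section is a regular 12-gon, circumradius r=5 (area = (12/2)·5.000²·sin(360°/12) = 75.00 mm²); the cube at (14, 9.5) (footprint 21.5×22.5) is included at this height (area 483.75 mm²); the 17×23.5 cube at (10.5, 13) contributes its full rectangle (area 399.50 mm²); Taking the union: the regions partially overlap — summed areas 958.25 mm² minus the doubly-counted overlap 256.50 mm² gives 701.75 mm² — area = 701.75 mm²; the cylinder at (14, 8) is absent (z outside [6.5, 14]); Taking the first minus the rest: none of the subtracted shapes is present at this height, so that combined region is unchanged — area = 701.75 mm²; (rotated 85° about Z; rotation is an isometry so areas/perimeters/island counts are preserved). So its area = 701.75 mm². Layer 8 (z = 2.24): the r=5 cylinder contributes a regular 12-gon of circumradius 5 (area = (12/2)·5.000²·sin(360°/12) = 75.00 mm²); the cube at (14, 9.5) is absent (z outside [2.5, 8]); the cube at (10.5, 13) is absent (z outside [3, 23]); Taking the union: only the r=5 cylinder is present, so the union is just that shape — area = 75.00 mm²; the cylinder at (14, 8) is not intersected at this z (z outside [6.5, 14]); Taking the first minus the rest: none of the subtracted shapes is present at this height, so that combined region is unchanged — area = 75.00 mm²; (rotated 85° about Z; rotation is an isometry so areas/perimeters/island counts are preserved). So its area = 75.00 mm². Layer 13 is larger (701.75 vs 75.00 mm²).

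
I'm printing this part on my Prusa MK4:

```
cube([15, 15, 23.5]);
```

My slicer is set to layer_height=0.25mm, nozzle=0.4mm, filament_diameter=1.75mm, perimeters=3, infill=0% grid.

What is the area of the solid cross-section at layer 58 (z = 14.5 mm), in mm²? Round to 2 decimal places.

225.00 mm²

At z = 14.5 mm: the cube (footprint 15×15) is included at this height (area 225.00 mm²). Overall, the cross-section is a single solid region. Net area = 225.00 mm².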